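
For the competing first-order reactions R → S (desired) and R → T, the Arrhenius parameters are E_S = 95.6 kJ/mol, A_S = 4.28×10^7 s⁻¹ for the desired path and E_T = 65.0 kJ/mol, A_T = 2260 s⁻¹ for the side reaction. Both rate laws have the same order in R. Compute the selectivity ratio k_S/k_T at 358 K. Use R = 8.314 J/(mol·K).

0.649

Since both paths have the same order in R, the concentration cancels and S_{S/T} = k_S/k_T = (A_S/A_T)·exp[(E_T−E_S)/(RT)].
(E_T−E_S)/(RT) = (65.0−95.6)×10³/(8.314×358) = -30600/2976 = -10.28.
k_S/k_T = (4.28×10^7/2260)·exp(-10.28) = 18938 × 3.428×10^-5 = 0.649.
Since E_S > E_T, raising the temperature improves selectivity toward S.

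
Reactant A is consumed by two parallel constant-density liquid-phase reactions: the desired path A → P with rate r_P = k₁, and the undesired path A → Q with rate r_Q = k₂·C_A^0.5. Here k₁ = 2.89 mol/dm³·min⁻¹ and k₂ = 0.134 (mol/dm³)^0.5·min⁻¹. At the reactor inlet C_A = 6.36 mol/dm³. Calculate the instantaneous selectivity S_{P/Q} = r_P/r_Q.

S_{P/Q} = r_P/r_Q = (k₁)/(k₂·C_A^0.5) = (k₁/k₂)·C_A^-0.5.
= (2.89) / (0.134×6.360^0.5) = 2.890/0.3379 = 8.55.
The undesired path is higher order in A, so low C_A (CSTR or dilute feed) favours P.

8.55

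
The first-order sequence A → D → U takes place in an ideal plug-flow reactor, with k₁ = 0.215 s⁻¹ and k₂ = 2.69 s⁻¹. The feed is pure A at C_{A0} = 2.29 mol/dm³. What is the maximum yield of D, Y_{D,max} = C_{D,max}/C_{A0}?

0.0642

Evaluating C_D at τ_opt = ln(k₂/k₁)/(k₂−k₁) gives C_{D,max}/C_{A0} = (k₁/k₂)^[k₂/(k₂−k₁)].
= (0.215/2.69)^(2.69/(2.69−0.215)) = (0.07993)^(1.087) = 0.06417.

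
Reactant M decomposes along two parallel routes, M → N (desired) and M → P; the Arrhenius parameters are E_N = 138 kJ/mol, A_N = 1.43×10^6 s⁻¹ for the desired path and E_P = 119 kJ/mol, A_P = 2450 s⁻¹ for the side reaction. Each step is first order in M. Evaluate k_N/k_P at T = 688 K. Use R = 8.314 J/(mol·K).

21.1

With equal orders, S_{N/P} = k_N/k_P = (A_N/A_P)·exp[(E_P−E_N)/(RT)].
(E_P−E_N)/(RT) = (119−138)×10³/(8.314×688) = -19000/5720 = -3.322.
k_N/k_P = (1.43×10^6/2450)·exp(-3.322) = 583.7 × 0.03609 = 21.1.
Since E_N > E_P, raising the temperature improves selectivity toward N.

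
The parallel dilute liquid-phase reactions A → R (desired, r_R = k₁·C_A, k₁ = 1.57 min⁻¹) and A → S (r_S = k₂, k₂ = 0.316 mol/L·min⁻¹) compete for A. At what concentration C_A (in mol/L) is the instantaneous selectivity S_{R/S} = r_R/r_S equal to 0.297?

S_{R/S} = (k₁/k₂)·C_A ⇒ C_A = S·k₂/k₁.
= 0.297×0.316/1.57 = 0.0598 mol/L.

0.0598 mol/L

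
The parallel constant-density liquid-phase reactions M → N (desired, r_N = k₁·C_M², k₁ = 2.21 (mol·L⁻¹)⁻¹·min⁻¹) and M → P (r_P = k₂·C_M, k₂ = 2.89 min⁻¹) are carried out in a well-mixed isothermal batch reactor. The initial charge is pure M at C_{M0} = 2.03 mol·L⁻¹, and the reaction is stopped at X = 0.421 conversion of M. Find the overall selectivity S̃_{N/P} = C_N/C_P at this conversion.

1.21

C_M = C_{M0}(1−X) = 1.175 mol·L⁻¹.
Along a PFR/batch, dC_P/dC_M = −r_P/(r_N+r_P) = −k₂/(k₂+k₁·C_M).
Integrating from C_{M0} to C_M: C_P = (2.89/2.21)·ln[(2.89+2.21·2.03)/(2.89+2.21·1.18)] = 1.308·ln(7.376/5.488) = 0.3868 mol·L⁻¹.
Then C_N = (C_{M0}−C_M) − C_P = 0.8546 − 0.3868 = 0.4678 mol·L⁻¹.
S̃_{N/P} = C_N/C_P = 0.4678/0.3868 = 1.21.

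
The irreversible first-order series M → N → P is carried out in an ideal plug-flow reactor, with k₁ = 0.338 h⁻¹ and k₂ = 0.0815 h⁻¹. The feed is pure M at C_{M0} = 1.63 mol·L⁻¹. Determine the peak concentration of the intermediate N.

Evaluating C_N at τ_opt = ln(k₂/k₁)/(k₂−k₁) gives C_{N,max}/C_{M0} = (k₁/k₂)^[k₂/(k₂−k₁)].
= (0.338/0.0815)^(0.0815/(0.0815−0.338)) = (4.147)^(-0.3177) = 0.6364.
C_{N,max} = 0.6364×1.63 = 1.04 mol·L⁻¹.

1.04 mol·L⁻¹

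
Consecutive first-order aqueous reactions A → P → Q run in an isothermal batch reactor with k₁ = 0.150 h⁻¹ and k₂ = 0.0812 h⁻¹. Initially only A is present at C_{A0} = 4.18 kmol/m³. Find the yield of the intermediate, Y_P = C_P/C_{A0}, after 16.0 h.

0.397

The intermediate concentration in a first-order A→B→C sequence is C_P = k₁C_{A0}(e^(−k₁t) − e^(−k₂t))/(k₂−k₁).
e^(−k₁t) = e^(−0.150×16.0) = e^(−2.400) = 0.09072; e^(−k₂t) = e^(−1.299) = 0.2727.
C_P = 0.150×4.18/(0.0812−0.150) × (0.09072−0.2727) = (-9.113)×(-0.1820) = 1.659 kmol/m³.
Y_P = C_P/C_{A0} = 1.659/4.18 = 0.397.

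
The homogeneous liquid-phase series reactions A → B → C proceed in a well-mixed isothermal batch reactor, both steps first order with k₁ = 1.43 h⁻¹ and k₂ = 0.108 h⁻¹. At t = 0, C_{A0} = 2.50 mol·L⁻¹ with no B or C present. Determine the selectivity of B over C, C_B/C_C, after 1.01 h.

14.5

For first-order series with pure A initially, C_B(t) = k₁C_{A0}/(k₂−k₁)·(e^(−k₁t) − e^(−k₂t)).
e^(−k₁t) = e^(−1.43×1.01) = e^(−1.444) = 0.2359; e^(−k₂t) = e^(−0.1091) = 0.8967.
C_B = 1.43×2.50/(0.108−1.43) × (0.2359−0.8967) = (-2.704)×(-0.6607) = 1.787 mol·L⁻¹.
C_A = C_{A0}e^(−k₁t) = 0.5898 mol·L⁻¹, so C_C = C_{A0}−C_A−C_B = 0.1234 mol·L⁻¹; C_B/C_C = 14.5.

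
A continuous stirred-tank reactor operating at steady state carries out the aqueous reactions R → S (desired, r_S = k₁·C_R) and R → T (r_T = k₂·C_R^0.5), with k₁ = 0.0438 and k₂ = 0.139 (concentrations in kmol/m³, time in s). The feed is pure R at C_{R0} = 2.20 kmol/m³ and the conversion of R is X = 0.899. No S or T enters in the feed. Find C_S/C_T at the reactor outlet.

0.149

Exit C_R = C_{R0}(1−X) = 2.20×0.101 = 0.2222 kmol/m³.
A CSTR operates uniformly at the exit composition, giving r_S = 0.009732 and r_T = 0.06552 (each k·C_R^n at C_R = 0.2222).
Overall selectivity = C_S/C_T = r_Sτ/(r_Tτ) = r_S/r_T = 0.149.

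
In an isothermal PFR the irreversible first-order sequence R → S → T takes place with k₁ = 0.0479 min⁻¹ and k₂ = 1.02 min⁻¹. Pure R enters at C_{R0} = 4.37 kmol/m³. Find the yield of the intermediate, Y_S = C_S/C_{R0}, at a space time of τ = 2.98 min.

Solving the coupled first-order balances gives C_S(τ) = [k₁/(k₂−k₁)]·C_{R0}·(e^(−k₁τ) − e^(−k₂τ)).
e^(−k₁τ) = e^(−0.0479×2.98) = e^(−0.1427) = 0.8670; e^(−k₂τ) = e^(−3.040) = 0.04785.
C_S = 0.0479×4.37/(1.02−0.0479) × (0.8670−0.04785) = 0.2153×0.8191 = 0.1764 kmol/m³.
Y_S = C_S/C_{R0} = 0.1764/4.37 = 0.0404.

0.0404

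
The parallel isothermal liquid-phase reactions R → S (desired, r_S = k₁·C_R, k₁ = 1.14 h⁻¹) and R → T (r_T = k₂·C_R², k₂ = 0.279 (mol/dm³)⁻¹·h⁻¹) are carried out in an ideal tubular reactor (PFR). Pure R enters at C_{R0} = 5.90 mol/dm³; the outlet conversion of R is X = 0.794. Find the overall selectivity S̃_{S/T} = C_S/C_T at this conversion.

1.23

C_R = C_{R0}(1−X) = 1.215 mol/dm³.
Along a PFR/batch, dC_S/dC_R = −r_S/(r_S+r_T) = −k₁/(k₁+k₂·C_R).
Integrating from C_{R0} to C_R: C_S = (1.14/0.279)·ln[(1.14+0.279·5.90)/(1.14+0.279·1.22)] = 4.086·ln(2.786/1.479) = 2.587 mol/dm³.
C_T = (C_{R0}−C_R)−C_S = 2.097 mol/dm³; S̃_{S/T} = 2.587/2.097 = 1.23.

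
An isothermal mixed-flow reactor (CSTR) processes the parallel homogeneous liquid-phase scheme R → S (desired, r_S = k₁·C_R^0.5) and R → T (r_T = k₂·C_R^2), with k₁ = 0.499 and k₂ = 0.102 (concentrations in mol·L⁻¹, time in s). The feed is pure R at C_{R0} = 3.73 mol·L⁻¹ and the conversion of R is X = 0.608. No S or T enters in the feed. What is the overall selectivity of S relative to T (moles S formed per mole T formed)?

2.77

Exit C_R = C_{R0}(1−X) = 3.73×0.392 = 1.462 mol·L⁻¹.
Rates in a CSTR are evaluated at the outlet concentration: r_S = 0.499×1.462^0.5 = 0.6034, r_T = 0.102×1.462^2 = 0.2181.
Overall selectivity = C_S/C_T = r_Sτ/(r_Tτ) = r_S/r_T = 2.77.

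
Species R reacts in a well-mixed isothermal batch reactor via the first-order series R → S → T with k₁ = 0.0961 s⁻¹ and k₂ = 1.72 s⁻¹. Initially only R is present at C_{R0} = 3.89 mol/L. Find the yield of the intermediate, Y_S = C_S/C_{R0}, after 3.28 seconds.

Solving the coupled first-order balances gives C_S(t) = [k₁/(k₂−k₁)]·C_{R0}·(e^(−k₁t) − e^(−k₂t)).
e^(−k₁t) = e^(−0.0961×3.28) = e^(−0.3152) = 0.7296; e^(−k₂t) = e^(−5.642) = 0.003547.
C_S = 0.0961×3.89/(1.72−0.0961) × (0.7296−0.003547) = 0.2302×0.7261 = 0.1671 mol/L.
Y_S = C_S/C_{R0} = 0.1671/3.89 = 0.0430.

0.0430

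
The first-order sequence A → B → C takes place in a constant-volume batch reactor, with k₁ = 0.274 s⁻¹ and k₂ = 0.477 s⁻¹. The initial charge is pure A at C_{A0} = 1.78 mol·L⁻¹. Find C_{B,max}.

0.484 mol·L⁻¹

Evaluating C_B at t_opt = ln(k₂/k₁)/(k₂−k₁) gives C_{B,max}/C_{A0} = (k₁/k₂)^[k₂/(k₂−k₁)].
= (0.274/0.477)^(0.477/(0.477−0.274)) = (0.5744)^(2.350) = 0.2718.
C_{B,max} = 0.2718×1.78 = 0.484 mol·L⁻¹.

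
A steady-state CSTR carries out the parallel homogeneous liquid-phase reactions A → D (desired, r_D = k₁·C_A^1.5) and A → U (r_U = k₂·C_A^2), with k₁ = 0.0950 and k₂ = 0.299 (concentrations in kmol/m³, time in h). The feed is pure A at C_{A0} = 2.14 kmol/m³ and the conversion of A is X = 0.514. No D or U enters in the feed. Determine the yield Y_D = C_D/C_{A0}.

0.122

Exit C_A = C_{A0}(1−X) = 2.14×0.486 = 1.040 kmol/m³.
A CSTR operates uniformly at the exit composition, giving r_D = 0.1008 and r_U = 0.3234 (each k·C_A^n at C_A = 1.040).
Fraction of consumed A going to D: r_D/(r_D+r_U) = 0.2375.
C_D = 0.2375·C_{A0}·X = 0.2375×2.14×0.514 = 0.261 kmol/m³; Y_D = C_D/C_{A0} = 0.122.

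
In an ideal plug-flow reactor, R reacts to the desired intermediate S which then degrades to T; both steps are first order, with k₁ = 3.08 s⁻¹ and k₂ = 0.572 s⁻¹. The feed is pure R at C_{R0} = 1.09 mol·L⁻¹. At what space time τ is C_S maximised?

0.671 s

The intermediate peaks when r₁ = r₂, i.e. k₁e^(−k₁τ) = k₂e^(−k₂τ), giving τ_opt = ln(k₂/k₁)/(k₂−k₁).
= ln(0.572/3.08)/(0.572−3.08) = ln(0.1857)/-2.508 = -1.684/-2.508 = 0.671 s.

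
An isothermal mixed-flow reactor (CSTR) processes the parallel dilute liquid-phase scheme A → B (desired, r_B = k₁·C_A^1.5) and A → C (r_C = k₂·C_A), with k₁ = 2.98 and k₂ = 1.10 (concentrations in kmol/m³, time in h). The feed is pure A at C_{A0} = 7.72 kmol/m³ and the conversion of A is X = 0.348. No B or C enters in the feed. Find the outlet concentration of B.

2.31 kmol/m³

Exit C_A = C_{A0}(1−X) = 7.72×0.652 = 5.033 kmol/m³.
In a CSTR the entire volume is at exit conditions, so r_B = 2.98×5.033^1.5 = 33.65 and r_C = 1.10×5.033 = 5.537.
Fraction of consumed A going to B: r_B/(r_B+r_C) = 0.8587.
C_B = 0.8587·C_{A0}·X = 0.8587×7.72×0.348 = 2.31 kmol/m³.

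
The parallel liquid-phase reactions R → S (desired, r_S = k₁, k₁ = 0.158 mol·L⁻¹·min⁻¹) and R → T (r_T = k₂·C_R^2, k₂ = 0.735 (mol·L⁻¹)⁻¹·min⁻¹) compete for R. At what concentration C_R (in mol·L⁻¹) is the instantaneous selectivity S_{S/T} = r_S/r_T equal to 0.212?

S_{S/T} = (k₁/k₂)·C_R^-2 ⇒ C_R = (S·k₂/k₁)^(-0.5).
= (0.212×0.735/0.158)^(-0.5) = (0.9862)^(-0.5) = 1.01 mol·L⁻¹.

1.01 mol·L⁻¹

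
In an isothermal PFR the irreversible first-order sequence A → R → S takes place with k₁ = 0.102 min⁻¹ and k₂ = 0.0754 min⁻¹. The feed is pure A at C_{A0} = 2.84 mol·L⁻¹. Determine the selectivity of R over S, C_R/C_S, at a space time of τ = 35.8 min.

0.194

For first-order series with pure A initially, C_R(τ) = k₁C_{A0}/(k₂−k₁)·(e^(−k₁τ) − e^(−k₂τ)).
e^(−k₁τ) = e^(−0.102×35.8) = e^(−3.652) = 0.02595; e^(−k₂τ) = e^(−2.699) = 0.06725.
C_R = 0.102×2.84/(0.0754−0.102) × (0.02595−0.06725) = (-10.89)×(-0.04130) = 0.4498 mol·L⁻¹.
C_A = C_{A0}e^(−k₁τ) = 0.07370 mol·L⁻¹, so C_S = C_{A0}−C_A−C_R = 2.317 mol·L⁻¹; C_R/C_S = 0.194.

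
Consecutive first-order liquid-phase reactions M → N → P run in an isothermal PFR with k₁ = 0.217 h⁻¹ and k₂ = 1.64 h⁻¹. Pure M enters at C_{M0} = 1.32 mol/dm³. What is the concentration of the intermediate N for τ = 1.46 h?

0.128 mol/dm³

The intermediate concentration in a first-order A→B→C sequence is C_N = k₁C_{M0}(e^(−k₁τ) − e^(−k₂τ))/(k₂−k₁).
e^(−k₁τ) = e^(−0.217×1.46) = e^(−0.3168) = 0.7285; e^(−k₂τ) = e^(−2.394) = 0.09123.
C_N = 0.217×1.32/(1.64−0.217) × (0.7285−0.09123) = 0.2013×0.6372 = 0.1283 mol/dm³.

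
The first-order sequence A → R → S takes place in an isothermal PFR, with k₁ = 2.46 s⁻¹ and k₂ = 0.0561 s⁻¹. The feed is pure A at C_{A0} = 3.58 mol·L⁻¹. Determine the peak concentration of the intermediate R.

For a first-order series the maximum intermediate yield is C_{R,max}/C_{A0} = (k₁/k₂)^[k₂/(k₂−k₁)].
= (2.46/0.0561)^(0.0561/(0.0561−2.46)) = (43.85)^(-0.02334) = 0.9155.
C_{R,max} = 0.9155×3.58 = 3.28 mol·L⁻¹.

3.28 mol·L⁻¹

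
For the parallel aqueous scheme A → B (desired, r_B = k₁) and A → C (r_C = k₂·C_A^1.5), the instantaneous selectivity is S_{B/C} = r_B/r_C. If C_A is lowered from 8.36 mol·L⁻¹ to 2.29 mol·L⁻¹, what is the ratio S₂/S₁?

S_{B/C} = (k₁/k₂)·C_A^-1.5, so S₂/S₁ = (C_{A,2}/C_{A,1})^-1.5.
= (2.29/8.36)^(-1.5) = (0.2739)^(-1.5) = 6.98.
Selectivity toward B rises as C_A falls — low-concentration operation is favoured.

6.98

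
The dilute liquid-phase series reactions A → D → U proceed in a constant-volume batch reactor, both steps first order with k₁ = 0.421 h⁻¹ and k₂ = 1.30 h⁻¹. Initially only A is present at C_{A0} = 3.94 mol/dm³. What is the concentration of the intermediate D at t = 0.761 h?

The intermediate concentration in a first-order A→B→C sequence is C_D = k₁C_{A0}(e^(−k₁t) − e^(−k₂t))/(k₂−k₁).
e^(−k₁t) = e^(−0.421×0.761) = e^(−0.3204) = 0.7259; e^(−k₂t) = e^(−0.9893) = 0.3718.
C_D = 0.421×3.94/(1.30−0.421) × (0.7259−0.3718) = 1.887×0.3540 = 0.6681 mol/dm³.

0.668 mol/dm³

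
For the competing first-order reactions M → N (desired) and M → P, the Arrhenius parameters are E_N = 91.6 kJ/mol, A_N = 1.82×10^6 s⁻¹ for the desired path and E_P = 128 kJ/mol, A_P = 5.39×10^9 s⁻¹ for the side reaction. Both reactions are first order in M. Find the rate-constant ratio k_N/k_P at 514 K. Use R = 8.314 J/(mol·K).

1.69

Since both paths have the same order in M, the concentration cancels and S_{N/P} = k_N/k_P = (A_N/A_P)·exp[(E_P−E_N)/(RT)].
(E_P−E_N)/(RT) = (128−91.6)×10³/(8.314×514) = 36400/4273 = 8.518.
k_N/k_P = (1.82×10^6/5.39×10^9)·exp(8.518) = 3.377×10^-4 × 5003 = 1.69.
Since E_N < E_P, lowering the temperature improves selectivity toward N.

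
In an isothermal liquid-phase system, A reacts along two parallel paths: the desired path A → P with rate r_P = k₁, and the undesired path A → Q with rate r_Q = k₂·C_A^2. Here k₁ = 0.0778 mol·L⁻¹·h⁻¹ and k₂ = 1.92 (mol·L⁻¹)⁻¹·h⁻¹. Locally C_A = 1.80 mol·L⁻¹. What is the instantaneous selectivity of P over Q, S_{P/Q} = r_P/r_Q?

S_{P/Q} = r_P/r_Q = (k₁)/(k₂·C_A^2) = (k₁/k₂)·C_A^-2.
= (0.0778) / (1.92×1.800^2) = 0.07780/6.221 = 0.0125.

0.0125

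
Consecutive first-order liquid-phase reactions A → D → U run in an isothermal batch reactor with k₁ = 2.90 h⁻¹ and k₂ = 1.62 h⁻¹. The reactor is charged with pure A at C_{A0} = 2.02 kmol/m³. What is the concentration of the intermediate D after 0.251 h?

For first-order series with pure A initially, C_D(t) = k₁C_{A0}/(k₂−k₁)·(e^(−k₁t) − e^(−k₂t)).
e^(−k₁t) = e^(−2.90×0.251) = e^(−0.7279) = 0.4829; e^(−k₂t) = e^(−0.4066) = 0.6659.
C_D = 2.90×2.02/(1.62−2.90) × (0.4829−0.6659) = (-4.577)×(-0.1830) = 0.8374 kmol/m³.

0.837 kmol/m³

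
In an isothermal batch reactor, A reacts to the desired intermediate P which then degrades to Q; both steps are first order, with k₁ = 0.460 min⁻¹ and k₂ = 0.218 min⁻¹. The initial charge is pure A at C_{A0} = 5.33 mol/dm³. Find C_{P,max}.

2.72 mol/dm³

At the optimum, C_{P,max}/C_{A0} = (k₁/k₂)^[k₂/(k₂−k₁)].
= (0.460/0.218)^(0.218/(0.218−0.460)) = (2.110)^(-0.9008) = 0.5103.
C_{P,max} = 0.5103×5.33 = 2.72 mol/dm³.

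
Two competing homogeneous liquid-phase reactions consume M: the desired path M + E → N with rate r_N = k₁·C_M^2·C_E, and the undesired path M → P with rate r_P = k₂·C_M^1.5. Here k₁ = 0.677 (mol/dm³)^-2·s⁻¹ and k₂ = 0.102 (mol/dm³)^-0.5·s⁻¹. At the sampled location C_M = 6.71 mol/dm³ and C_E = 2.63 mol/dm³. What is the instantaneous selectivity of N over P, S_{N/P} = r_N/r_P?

45.2

S_{N/P} = r_N/r_P = (k₁·C_M^2·C_E)/(k₂·C_M^1.5) = (k₁/k₂)·C_M^0.5·C_E.
= (0.677×6.710^2×2.630) / (0.102×6.710^1.5) = 80.17/1.773 = 45.2.
Since the desired path is higher order in M, keeping C_M high (PFR or concentrated feed) favours N.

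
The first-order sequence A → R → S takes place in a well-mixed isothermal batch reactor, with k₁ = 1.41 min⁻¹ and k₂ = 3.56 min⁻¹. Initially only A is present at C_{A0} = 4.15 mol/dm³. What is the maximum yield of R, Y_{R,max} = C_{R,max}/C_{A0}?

0.216

At the optimum, C_{R,max}/C_{A0} = (k₁/k₂)^[k₂/(k₂−k₁)].
= (1.41/3.56)^(3.56/(3.56−1.41)) = (0.3961)^(1.656) = 0.2158.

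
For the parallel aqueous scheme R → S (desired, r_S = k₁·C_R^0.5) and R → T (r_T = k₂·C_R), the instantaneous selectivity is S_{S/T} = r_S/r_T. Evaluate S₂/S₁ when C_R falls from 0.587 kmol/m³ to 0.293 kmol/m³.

S_{S/T} = (k₁/k₂)·C_R^-0.5, so S₂/S₁ = (C_{R,2}/C_{R,1})^-0.5.
= (0.293/0.587)^(-0.5) = (0.4991)^(-0.5) = 1.42.

1.42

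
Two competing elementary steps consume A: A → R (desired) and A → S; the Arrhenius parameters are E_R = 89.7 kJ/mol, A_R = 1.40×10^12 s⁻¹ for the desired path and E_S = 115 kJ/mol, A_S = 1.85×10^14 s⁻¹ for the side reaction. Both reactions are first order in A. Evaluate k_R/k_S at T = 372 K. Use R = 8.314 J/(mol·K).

27.0

k_R/k_S = (A_R/A_S)·exp[−(E_R−E_S)/(RT)] = (A_R/A_S)·exp[(E_S−E_R)/(RT)].
(E_S−E_R)/(RT) = (115−89.7)×10³/(8.314×372) = 25300/3093 = 8.180.
k_R/k_S = (1.40×10^12/1.85×10^14)·exp(8.180) = 0.007568 × 3570 = 27.0.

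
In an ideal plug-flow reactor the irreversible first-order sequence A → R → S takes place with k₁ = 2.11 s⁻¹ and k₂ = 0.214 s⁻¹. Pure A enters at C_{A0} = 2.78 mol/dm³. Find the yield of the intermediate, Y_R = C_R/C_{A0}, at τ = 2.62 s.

For first-order series with pure A initially, C_R(τ) = k₁C_{A0}/(k₂−k₁)·(e^(−k₁τ) − e^(−k₂τ)).
e^(−k₁τ) = e^(−2.11×2.62) = e^(−5.528) = 0.003973; e^(−k₂τ) = e^(−0.5607) = 0.5708.
C_R = 2.11×2.78/(0.214−2.11) × (0.003973−0.5708) = (-3.094)×(-0.5668) = 1.754 mol/dm³.
Y_R = C_R/C_{A0} = 1.754/2.78 = 0.631.

0.631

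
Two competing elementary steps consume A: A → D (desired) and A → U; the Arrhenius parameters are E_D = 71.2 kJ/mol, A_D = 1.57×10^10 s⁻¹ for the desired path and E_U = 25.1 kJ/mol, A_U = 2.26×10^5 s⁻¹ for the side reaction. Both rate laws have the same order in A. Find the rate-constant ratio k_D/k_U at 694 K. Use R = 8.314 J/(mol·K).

With equal orders, S_{D/U} = k_D/k_U = (A_D/A_U)·exp[(E_U−E_D)/(RT)].
(E_U−E_D)/(RT) = (25.1−71.2)×10³/(8.314×694) = -46100/5770 = -7.990.
k_D/k_U = (1.57×10^10/2.26×10^5)·exp(-7.990) = 69469 × 3.389×10^-4 = 23.5.

23.5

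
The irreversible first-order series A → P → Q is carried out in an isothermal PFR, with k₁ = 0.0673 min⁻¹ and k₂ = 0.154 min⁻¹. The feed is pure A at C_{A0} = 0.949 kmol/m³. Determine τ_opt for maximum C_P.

9.55 min

The intermediate peaks when r₁ = r₂, i.e. k₁e^(−k₁τ) = k₂e^(−k₂τ), giving τ_opt = ln(k₂/k₁)/(k₂−k₁).
= ln(0.154/0.0673)/(0.154−0.0673) = ln(2.288)/0.08670 = 0.8278/0.08670 = 9.55 min.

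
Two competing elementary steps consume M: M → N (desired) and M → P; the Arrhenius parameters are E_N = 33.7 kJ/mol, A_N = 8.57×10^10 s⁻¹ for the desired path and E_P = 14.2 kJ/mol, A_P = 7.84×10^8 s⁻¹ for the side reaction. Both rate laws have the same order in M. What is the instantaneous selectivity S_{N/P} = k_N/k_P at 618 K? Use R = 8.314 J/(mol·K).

2.46

Since both paths have the same order in M, the concentration cancels and S_{N/P} = k_N/k_P = (A_N/A_P)·exp[(E_P−E_N)/(RT)].
(E_P−E_N)/(RT) = (14.2−33.7)×10³/(8.314×618) = -19500/5138 = -3.795.
k_N/k_P = (8.57×10^10/7.84×10^8)·exp(-3.795) = 109.3 × 0.02248 = 2.46.
Since E_N > E_P, raising the temperature improves selectivity toward N.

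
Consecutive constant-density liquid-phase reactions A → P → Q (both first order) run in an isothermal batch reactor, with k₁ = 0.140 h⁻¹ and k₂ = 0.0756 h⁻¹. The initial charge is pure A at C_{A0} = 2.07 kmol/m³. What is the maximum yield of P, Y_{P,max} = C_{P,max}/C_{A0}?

0.485

For a first-order series the maximum intermediate yield is C_{P,max}/C_{A0} = (k₁/k₂)^[k₂/(k₂−k₁)].
= (0.140/0.0756)^(0.0756/(0.0756−0.140)) = (1.852)^(-1.174) = 0.4851.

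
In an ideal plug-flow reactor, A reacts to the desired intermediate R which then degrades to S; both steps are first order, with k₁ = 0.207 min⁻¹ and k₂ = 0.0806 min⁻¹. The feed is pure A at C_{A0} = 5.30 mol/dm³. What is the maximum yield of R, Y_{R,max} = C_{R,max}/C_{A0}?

Evaluating C_R at τ_opt = ln(k₂/k₁)/(k₂−k₁) gives C_{R,max}/C_{A0} = (k₁/k₂)^[k₂/(k₂−k₁)].
= (0.207/0.0806)^(0.0806/(0.0806−0.207)) = (2.568)^(-0.6377) = 0.5480.

0.548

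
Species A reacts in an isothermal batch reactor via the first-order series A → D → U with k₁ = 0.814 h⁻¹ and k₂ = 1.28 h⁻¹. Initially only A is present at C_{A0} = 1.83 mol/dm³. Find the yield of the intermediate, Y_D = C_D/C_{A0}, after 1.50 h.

0.259

The intermediate concentration in a first-order A→B→C sequence is C_D = k₁C_{A0}(e^(−k₁t) − e^(−k₂t))/(k₂−k₁).
e^(−k₁t) = e^(−0.814×1.50) = e^(−1.221) = 0.2949; e^(−k₂t) = e^(−1.920) = 0.1466.
C_D = 0.814×1.83/(1.28−0.814) × (0.2949−0.1466) = 3.197×0.1483 = 0.4741 mol/dm³.
Y_D = C_D/C_{A0} = 0.4741/1.83 = 0.259.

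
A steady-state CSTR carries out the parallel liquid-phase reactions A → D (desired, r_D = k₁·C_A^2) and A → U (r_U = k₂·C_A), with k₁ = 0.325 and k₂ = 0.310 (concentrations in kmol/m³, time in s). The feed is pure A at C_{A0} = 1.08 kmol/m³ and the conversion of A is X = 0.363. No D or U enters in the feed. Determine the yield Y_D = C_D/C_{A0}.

Exit C_A = C_{A0}(1−X) = 1.08×0.637 = 0.6880 kmol/m³.
A CSTR operates uniformly at the exit composition, giving r_D = 0.1538 and r_U = 0.2133 (each k·C_A^n at C_A = 0.6880).
Fraction of consumed A going to D: r_D/(r_D+r_U) = 0.4190.
C_D = 0.4190·C_{A0}·X = 0.4190×1.08×0.363 = 0.164 kmol/m³; Y_D = C_D/C_{A0} = 0.152.

0.152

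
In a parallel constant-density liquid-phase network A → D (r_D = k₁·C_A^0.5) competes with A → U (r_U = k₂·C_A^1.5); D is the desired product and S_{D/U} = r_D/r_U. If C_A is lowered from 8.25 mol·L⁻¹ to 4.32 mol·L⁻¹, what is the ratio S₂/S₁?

1.91

S_{D/U} = (k₁/k₂)·C_A⁻¹, so S₂/S₁ = (C_{A,2}/C_{A,1})⁻¹.
= 8.25/4.32 = 1.91.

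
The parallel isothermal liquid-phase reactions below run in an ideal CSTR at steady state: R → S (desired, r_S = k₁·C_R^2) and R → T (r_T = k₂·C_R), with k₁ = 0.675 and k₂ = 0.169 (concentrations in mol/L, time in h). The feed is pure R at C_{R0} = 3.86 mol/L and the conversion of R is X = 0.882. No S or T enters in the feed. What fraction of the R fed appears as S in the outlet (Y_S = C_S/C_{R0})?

Exit C_R = C_{R0}(1−X) = 3.86×0.118 = 0.4555 mol/L.
In a CSTR the entire volume is at exit conditions, so r_S = 0.675×0.4555^2 = 0.1400 and r_T = 0.169×0.4555 = 0.07698.
Fraction of consumed R going to S: r_S/(r_S+r_T) = 0.6453.
C_S = 0.6453·C_{R0}·X = 0.6453×3.86×0.882 = 2.20 mol/L; Y_S = C_S/C_{R0} = 0.569.

0.569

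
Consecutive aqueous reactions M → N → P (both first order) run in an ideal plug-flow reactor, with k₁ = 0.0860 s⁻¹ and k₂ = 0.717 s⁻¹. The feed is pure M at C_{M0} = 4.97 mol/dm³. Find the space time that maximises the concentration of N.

The intermediate peaks when r₁ = r₂, i.e. k₁e^(−k₁τ) = k₂e^(−k₂τ), giving τ_opt = ln(k₂/k₁)/(k₂−k₁).
= ln(0.717/0.0860)/(0.717−0.0860) = ln(8.337)/0.6310 = 2.121/0.6310 = 3.36 s.

3.36 s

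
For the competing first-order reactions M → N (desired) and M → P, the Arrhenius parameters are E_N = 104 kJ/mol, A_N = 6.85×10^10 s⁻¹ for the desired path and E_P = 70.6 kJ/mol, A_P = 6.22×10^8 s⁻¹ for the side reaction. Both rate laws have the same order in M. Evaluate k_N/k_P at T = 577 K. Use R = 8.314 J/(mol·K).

0.104

Since both paths have the same order in M, the concentration cancels and S_{N/P} = k_N/k_P = (A_N/A_P)·exp[(E_P−E_N)/(RT)].
(E_P−E_N)/(RT) = (70.6−104)×10³/(8.314×577) = -33400/4797 = -6.962.
k_N/k_P = (6.85×10^10/6.22×10^8)·exp(-6.962) = 110.1 × 9.468×10^-4 = 0.104.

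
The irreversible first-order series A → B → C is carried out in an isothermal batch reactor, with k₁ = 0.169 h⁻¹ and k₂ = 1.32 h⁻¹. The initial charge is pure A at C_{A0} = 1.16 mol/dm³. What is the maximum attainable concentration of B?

0.110 mol/dm³

At the optimum, C_{B,max}/C_{A0} = (k₁/k₂)^[k₂/(k₂−k₁)].
= (0.169/1.32)^(1.32/(1.32−0.169)) = (0.1280)^(1.147) = 0.09468.
C_{B,max} = 0.09468×1.16 = 0.110 mol/dm³.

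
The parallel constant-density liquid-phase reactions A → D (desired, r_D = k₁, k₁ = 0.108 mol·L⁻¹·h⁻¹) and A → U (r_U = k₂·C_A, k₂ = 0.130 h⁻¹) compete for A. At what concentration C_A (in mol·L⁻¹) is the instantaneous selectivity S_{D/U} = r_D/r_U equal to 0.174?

S_{D/U} = (k₁/k₂)·C_A⁻¹ ⇒ C_A = (S·k₂/k₁)^(-1).
= (0.174×0.130/0.108)^(-1) = (0.2094)^(-1) = 4.77 mol·L⁻¹.

4.77 mol·L⁻¹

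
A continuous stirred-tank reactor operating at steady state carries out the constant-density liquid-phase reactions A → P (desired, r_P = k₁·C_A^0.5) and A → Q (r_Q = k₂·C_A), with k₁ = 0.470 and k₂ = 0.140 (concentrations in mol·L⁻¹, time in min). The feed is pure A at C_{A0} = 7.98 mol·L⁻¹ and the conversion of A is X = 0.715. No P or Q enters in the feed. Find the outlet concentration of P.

3.94 mol·L⁻¹

Exit C_A = C_{A0}(1−X) = 7.98×0.285 = 2.274 mol·L⁻¹.
A CSTR operates uniformly at the exit composition, giving r_P = 0.7088 and r_Q = 0.3184 (each k·C_A^n at C_A = 2.274).
Fraction of consumed A going to P: r_P/(r_P+r_Q) = 0.6900.
C_P = 0.6900·C_{A0}·X = 0.6900×7.98×0.715 = 3.94 mol·L⁻¹.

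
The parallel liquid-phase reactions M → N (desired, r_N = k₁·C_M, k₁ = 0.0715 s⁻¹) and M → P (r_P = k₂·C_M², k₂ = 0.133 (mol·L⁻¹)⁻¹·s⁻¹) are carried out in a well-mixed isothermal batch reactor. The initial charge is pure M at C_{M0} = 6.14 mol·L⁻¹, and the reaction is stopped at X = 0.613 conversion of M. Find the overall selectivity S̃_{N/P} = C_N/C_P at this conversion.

0.134

C_M = C_{M0}(1−X) = 2.376 mol·L⁻¹.
Along a PFR/batch, dC_N/dC_M = −r_N/(r_N+r_P) = −k₁/(k₁+k₂·C_M).
Integrating from C_{M0} to C_M: C_N = (0.0715/0.133)·ln[(0.0715+0.133·6.14)/(0.0715+0.133·2.38)] = 0.5376·ln(0.8881/0.3875) = 0.4458 mol·L⁻¹.
C_P = (C_{M0}−C_M)−C_N = 3.318 mol·L⁻¹; S̃_{N/P} = 0.4458/3.318 = 0.134.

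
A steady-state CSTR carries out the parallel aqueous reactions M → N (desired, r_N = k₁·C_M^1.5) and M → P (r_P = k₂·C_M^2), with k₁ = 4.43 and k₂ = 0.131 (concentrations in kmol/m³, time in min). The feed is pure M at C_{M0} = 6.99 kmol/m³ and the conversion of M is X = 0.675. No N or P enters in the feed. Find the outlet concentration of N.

Exit C_M = C_{M0}(1−X) = 6.99×0.325 = 2.272 kmol/m³.
In a CSTR the entire volume is at exit conditions, so r_N = 4.43×2.272^1.5 = 15.17 and r_P = 0.131×2.272^2 = 0.6761.
Fraction of consumed M going to N: r_N/(r_N+r_P) = 0.9573.
C_N = 0.9573·C_{M0}·X = 0.9573×6.99×0.675 = 4.52 kmol/m³.

4.52 kmol/m³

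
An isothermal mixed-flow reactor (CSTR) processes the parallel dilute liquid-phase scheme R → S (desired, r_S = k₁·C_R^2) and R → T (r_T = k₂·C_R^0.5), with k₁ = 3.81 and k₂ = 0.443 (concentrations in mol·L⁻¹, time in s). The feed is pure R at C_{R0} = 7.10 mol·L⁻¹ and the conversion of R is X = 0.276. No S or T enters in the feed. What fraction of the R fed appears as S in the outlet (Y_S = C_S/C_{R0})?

Exit C_R = C_{R0}(1−X) = 7.10×0.724 = 5.140 mol·L⁻¹.
A CSTR operates uniformly at the exit composition, giving r_S = 100.7 and r_T = 1.004 (each k·C_R^n at C_R = 5.140).
Fraction of consumed R going to S: r_S/(r_S+r_T) = 0.9901.
C_S = 0.9901·C_{R0}·X = 0.9901×7.10×0.276 = 1.94 mol·L⁻¹; Y_S = C_S/C_{R0} = 0.273.

0.273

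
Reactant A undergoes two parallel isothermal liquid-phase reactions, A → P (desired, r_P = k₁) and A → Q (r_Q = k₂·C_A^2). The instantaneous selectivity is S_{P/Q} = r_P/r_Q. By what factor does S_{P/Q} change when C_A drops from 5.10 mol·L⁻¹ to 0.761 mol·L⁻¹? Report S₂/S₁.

S_{P/Q} = (k₁/k₂)·C_A^-2, so S₂/S₁ = (C_{A,2}/C_{A,1})^-2.
= (0.761/5.10)^(-2) = (0.1492)^(-2) = 44.9.

44.9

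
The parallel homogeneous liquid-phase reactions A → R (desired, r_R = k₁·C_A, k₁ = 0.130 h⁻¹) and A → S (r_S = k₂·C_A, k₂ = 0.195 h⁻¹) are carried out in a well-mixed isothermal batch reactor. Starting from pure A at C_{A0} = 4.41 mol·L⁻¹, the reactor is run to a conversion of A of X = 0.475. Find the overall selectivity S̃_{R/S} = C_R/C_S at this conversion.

C_A = C_{A0}(1−X) = 2.315 mol·L⁻¹.
Both paths are first order in A, so the instantaneous fraction to R is constant: dC_R/d(−C_A) = k₁/(k₁+k₂) = 0.4000.
C_R = 0.4000·(C_{A0}−C_A) = 0.4000×2.095 = 0.838 mol·L⁻¹.
C_S = (C_{A0}−C_A)−C_R = 1.257 mol·L⁻¹; S̃_{R/S} = 0.8379/1.257 = 0.667.

0.667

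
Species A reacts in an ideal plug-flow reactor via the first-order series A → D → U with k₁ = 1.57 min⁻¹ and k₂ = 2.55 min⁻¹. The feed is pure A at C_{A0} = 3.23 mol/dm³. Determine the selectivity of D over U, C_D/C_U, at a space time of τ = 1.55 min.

0.137

The intermediate concentration in a first-order A→B→C sequence is C_D = k₁C_{A0}(e^(−k₁τ) − e^(−k₂τ))/(k₂−k₁).
e^(−k₁τ) = e^(−1.57×1.55) = e^(−2.433) = 0.08773; e^(−k₂τ) = e^(−3.952) = 0.01921.
C_D = 1.57×3.23/(2.55−1.57) × (0.08773−0.01921) = 5.175×0.06852 = 0.3546 mol/dm³.
C_A = C_{A0}e^(−k₁τ) = 0.2834 mol/dm³, so C_U = C_{A0}−C_A−C_D = 2.592 mol/dm³; C_D/C_U = 0.137.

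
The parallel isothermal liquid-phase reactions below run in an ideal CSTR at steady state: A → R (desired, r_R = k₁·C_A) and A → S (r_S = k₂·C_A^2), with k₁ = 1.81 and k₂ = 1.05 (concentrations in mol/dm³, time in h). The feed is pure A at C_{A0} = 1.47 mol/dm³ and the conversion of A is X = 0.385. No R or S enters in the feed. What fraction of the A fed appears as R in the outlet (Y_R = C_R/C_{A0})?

0.253

Exit C_A = C_{A0}(1−X) = 1.47×0.615 = 0.9041 mol/dm³.
In a CSTR the entire volume is at exit conditions, so r_R = 1.81×0.9041 = 1.636 and r_S = 1.05×0.9041^2 = 0.8582.
Fraction of consumed A going to R: r_R/(r_R+r_S) = 0.6560.
C_R = 0.6560·C_{A0}·X = 0.6560×1.47×0.385 = 0.371 mol/dm³; Y_R = C_R/C_{A0} = 0.253.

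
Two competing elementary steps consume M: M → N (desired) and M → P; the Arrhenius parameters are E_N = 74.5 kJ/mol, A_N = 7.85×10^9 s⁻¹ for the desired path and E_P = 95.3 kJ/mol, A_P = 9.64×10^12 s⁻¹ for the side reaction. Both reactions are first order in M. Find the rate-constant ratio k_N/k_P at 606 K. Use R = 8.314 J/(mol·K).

k_N/k_P = (A_N/A_P)·exp[−(E_N−E_P)/(RT)] = (A_N/A_P)·exp[(E_P−E_N)/(RT)].
(E_P−E_N)/(RT) = (95.3−74.5)×10³/(8.314×606) = 20800/5038 = 4.128.
k_N/k_P = (7.85×10^9/9.64×10^12)·exp(4.128) = 8.143×10^-4 × 62.08 = 0.0506.

0.0506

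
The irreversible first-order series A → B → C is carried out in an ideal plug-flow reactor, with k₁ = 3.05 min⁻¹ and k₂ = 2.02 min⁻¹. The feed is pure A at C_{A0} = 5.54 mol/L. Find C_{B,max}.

2.47 mol/L

At the optimum, C_{B,max}/C_{A0} = (k₁/k₂)^[k₂/(k₂−k₁)].
= (3.05/2.02)^(2.02/(2.02−3.05)) = (1.510)^(-1.961) = 0.4457.
C_{B,max} = 0.4457×5.54 = 2.47 mol/L.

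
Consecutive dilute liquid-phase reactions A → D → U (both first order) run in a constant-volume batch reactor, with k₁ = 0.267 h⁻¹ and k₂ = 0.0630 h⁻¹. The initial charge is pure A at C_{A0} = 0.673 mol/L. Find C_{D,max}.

At the optimum, C_{D,max}/C_{A0} = (k₁/k₂)^[k₂/(k₂−k₁)].
= (0.267/0.0630)^(0.0630/(0.0630−0.267)) = (4.238)^(-0.3088) = 0.6402.
C_{D,max} = 0.6402×0.673 = 0.431 mol/L.

0.431 mol/L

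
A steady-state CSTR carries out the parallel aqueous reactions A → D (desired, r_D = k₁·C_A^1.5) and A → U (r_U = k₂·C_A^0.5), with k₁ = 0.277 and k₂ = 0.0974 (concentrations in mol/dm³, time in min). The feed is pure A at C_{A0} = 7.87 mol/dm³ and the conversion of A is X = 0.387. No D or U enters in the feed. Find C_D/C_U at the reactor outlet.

Exit C_A = C_{A0}(1−X) = 7.87×0.613 = 4.824 mol/dm³.
Rates in a CSTR are evaluated at the outlet concentration: r_D = 0.277×4.824^1.5 = 2.935, r_U = 0.0974×4.824^0.5 = 0.2139.
Overall selectivity = C_D/C_U = r_Dτ/(r_Uτ) = r_D/r_U = 13.7.

13.7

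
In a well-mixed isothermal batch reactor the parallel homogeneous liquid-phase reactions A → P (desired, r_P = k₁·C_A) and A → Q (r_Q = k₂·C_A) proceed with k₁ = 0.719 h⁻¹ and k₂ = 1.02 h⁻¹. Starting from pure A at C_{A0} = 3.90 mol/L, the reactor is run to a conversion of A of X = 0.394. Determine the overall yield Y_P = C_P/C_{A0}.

C_A = C_{A0}(1−X) = 2.363 mol/L.
Both paths are first order in A, so the instantaneous fraction to P is constant: dC_P/d(−C_A) = k₁/(k₁+k₂) = 0.4135.
C_P = 0.4135·(C_{A0}−C_A) = 0.4135×1.537 = 0.635 mol/L.
Y_P = C_P/C_{A0} = 0.6353/3.90 = 0.163.

0.163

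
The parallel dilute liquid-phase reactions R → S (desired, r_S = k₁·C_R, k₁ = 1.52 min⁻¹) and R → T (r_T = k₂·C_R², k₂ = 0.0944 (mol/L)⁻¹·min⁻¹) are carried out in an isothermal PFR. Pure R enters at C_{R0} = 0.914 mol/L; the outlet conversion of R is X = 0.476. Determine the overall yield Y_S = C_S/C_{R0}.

C_R = C_{R0}(1−X) = 0.4789 mol/L.
Along a PFR/batch, dC_S/dC_R = −r_S/(r_S+r_T) = −k₁/(k₁+k₂·C_R).
Integrating from C_{R0} to C_R: C_S = (1.52/0.0944)·ln[(1.52+0.0944·0.914)/(1.52+0.0944·0.479)] = 16.10·ln(1.606/1.565) = 0.4170 mol/L.
Y_S = C_S/C_{R0} = 0.4170/0.914 = 0.456.

0.456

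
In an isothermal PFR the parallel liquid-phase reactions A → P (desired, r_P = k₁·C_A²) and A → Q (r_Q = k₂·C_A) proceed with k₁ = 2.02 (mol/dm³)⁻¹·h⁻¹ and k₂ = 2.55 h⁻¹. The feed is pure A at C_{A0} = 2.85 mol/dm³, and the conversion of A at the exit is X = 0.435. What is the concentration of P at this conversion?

C_A = C_{A0}(1−X) = 1.610 mol/dm³.
Along a PFR/batch, dC_Q/dC_A = −r_Q/(r_P+r_Q) = −k₂/(k₂+k₁·C_A).
Integrating from C_{A0} to C_A: C_Q = (2.55/2.02)·ln[(2.55+2.02·2.85)/(2.55+2.02·1.61)] = 1.262·ln(8.307/5.803) = 0.4529 mol/dm³.
Then C_P = (C_{A0}−C_A) − C_Q = 1.240 − 0.4529 = 0.7868 mol/dm³.

0.787 mol/dm³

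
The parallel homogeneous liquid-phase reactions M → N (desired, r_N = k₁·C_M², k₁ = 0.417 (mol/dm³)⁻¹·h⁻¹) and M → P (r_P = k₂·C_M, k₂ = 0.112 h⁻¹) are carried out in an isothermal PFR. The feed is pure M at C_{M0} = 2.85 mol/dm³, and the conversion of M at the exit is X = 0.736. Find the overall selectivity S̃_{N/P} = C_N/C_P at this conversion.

C_M = C_{M0}(1−X) = 0.7524 mol/dm³.
Along a PFR/batch, dC_P/dC_M = −r_P/(r_N+r_P) = −k₂/(k₂+k₁·C_M).
Integrating from C_{M0} to C_M: C_P = (0.112/0.417)·ln[(0.112+0.417·2.85)/(0.112+0.417·0.752)] = 0.2686·ln(1.300/0.4258) = 0.2999 mol/dm³.
Then C_N = (C_{M0}−C_M) − C_P = 2.098 − 0.2999 = 1.798 mol/dm³.
S̃_{N/P} = C_N/C_P = 1.798/0.2999 = 5.99.

5.99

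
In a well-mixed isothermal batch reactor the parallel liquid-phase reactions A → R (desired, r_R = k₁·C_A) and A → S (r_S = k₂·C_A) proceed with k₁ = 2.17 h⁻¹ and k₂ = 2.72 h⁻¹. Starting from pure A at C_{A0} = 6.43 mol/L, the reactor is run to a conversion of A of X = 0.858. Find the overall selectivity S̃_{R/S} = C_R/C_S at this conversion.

0.798

C_A = C_{A0}(1−X) = 0.9131 mol/L.
Both paths are first order in A, so the instantaneous fraction to R is constant: dC_R/d(−C_A) = k₁/(k₁+k₂) = 0.4438.
C_R = 0.4438·(C_{A0}−C_A) = 0.4438×5.517 = 2.45 mol/L.
C_S = (C_{A0}−C_A)−C_R = 3.069 mol/L; S̃_{R/S} = 2.448/3.069 = 0.798.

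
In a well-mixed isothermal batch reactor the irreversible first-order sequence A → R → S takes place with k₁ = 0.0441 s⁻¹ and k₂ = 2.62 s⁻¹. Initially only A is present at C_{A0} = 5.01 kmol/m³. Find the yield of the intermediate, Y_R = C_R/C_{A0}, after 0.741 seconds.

0.0141

For first-order series with pure A initially, C_R(t) = k₁C_{A0}/(k₂−k₁)·(e^(−k₁t) − e^(−k₂t)).
e^(−k₁t) = e^(−0.0441×0.741) = e^(−0.03268) = 0.9679; e^(−k₂t) = e^(−1.941) = 0.1435.
C_R = 0.0441×5.01/(2.62−0.0441) × (0.9679−0.1435) = 0.08577×0.8244 = 0.07071 kmol/m³.
Y_R = C_R/C_{A0} = 0.07071/5.01 = 0.0141.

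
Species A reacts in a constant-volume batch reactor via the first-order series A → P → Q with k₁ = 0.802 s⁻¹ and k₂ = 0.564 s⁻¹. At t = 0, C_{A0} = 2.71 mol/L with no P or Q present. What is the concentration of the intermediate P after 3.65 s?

For first-order series with pure A initially, C_P(t) = k₁C_{A0}/(k₂−k₁)·(e^(−k₁t) − e^(−k₂t)).
e^(−k₁t) = e^(−0.802×3.65) = e^(−2.927) = 0.05354; e^(−k₂t) = e^(−2.059) = 0.1276.
C_P = 0.802×2.71/(0.564−0.802) × (0.05354−0.1276) = (-9.132)×(-0.07409) = 0.6766 mol/L.

0.677 mol/L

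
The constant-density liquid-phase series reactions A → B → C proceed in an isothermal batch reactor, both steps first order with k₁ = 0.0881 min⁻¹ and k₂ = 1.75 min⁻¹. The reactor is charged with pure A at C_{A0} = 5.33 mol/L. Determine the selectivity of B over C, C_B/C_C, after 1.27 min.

Solving the coupled first-order balances gives C_B(t) = [k₁/(k₂−k₁)]·C_{A0}·(e^(−k₁t) − e^(−k₂t)).
e^(−k₁t) = e^(−0.0881×1.27) = e^(−0.1119) = 0.8941; e^(−k₂t) = e^(−2.223) = 0.1083.
C_B = 0.0881×5.33/(1.75−0.0881) × (0.8941−0.1083) = 0.2826×0.7858 = 0.2220 mol/L.
C_A = C_{A0}e^(−k₁t) = 4.766 mol/L, so C_C = C_{A0}−C_A−C_B = 0.3422 mol/L; C_B/C_C = 0.649.

0.649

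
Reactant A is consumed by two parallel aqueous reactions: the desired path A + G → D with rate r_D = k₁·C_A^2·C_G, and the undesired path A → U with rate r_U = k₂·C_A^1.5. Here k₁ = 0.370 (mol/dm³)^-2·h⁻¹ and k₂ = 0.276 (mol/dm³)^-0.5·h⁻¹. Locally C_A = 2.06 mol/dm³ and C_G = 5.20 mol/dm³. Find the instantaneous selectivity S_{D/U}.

S_{D/U} = r_D/r_U = (k₁·C_A^2·C_G)/(k₂·C_A^1.5) = (k₁/k₂)·C_A^0.5·C_G.
= (0.370×2.060^2×5.200) / (0.276×2.060^1.5) = 8.165/0.8160 = 10.0.

10.0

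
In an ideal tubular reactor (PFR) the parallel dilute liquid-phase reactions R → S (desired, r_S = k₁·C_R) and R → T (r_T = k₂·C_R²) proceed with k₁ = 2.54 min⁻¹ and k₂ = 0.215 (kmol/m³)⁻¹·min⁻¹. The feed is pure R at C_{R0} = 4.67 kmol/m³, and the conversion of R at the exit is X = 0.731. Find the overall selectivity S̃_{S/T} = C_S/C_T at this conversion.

4.08

C_R = C_{R0}(1−X) = 1.256 kmol/m³.
Along a PFR/batch, dC_S/dC_R = −r_S/(r_S+r_T) = −k₁/(k₁+k₂·C_R).
Integrating from C_{R0} to C_R: C_S = (2.54/0.215)·ln[(2.54+0.215·4.67)/(2.54+0.215·1.26)] = 11.81·ln(3.544/2.810) = 2.741 kmol/m³.
C_T = (C_{R0}−C_R)−C_S = 0.6723 kmol/m³; S̃_{S/T} = 2.741/0.6723 = 4.08.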